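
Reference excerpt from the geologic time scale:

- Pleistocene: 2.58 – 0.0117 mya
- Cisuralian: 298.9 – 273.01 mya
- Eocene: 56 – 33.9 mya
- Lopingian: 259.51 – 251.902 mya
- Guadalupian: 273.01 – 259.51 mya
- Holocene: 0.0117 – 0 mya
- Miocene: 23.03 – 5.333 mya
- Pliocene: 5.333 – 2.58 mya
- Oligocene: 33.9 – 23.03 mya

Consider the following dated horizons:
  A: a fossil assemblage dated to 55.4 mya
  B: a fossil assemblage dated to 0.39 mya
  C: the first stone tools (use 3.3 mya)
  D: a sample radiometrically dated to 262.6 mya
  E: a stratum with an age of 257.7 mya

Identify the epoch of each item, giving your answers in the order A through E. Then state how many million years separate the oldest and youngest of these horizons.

A: 55.4 Ma lies in 56–33.9 Ma, so Eocene.
B: 0.39 Ma lies in 2.58–0.0117 Ma, so Pleistocene.
C: 3.3 Ma lies in 5.333–2.58 Ma, so Pliocene.
D: 262.6 Ma lies in 273.01–259.51 Ma, so Guadalupian.
E: 257.7 Ma lies in 259.51–251.902 Ma, so Lopingian.
Oldest = 262.6 Ma, youngest = 0.39 Ma → span 262.21 Myr.

A — Eocene; B — Pleistocene; C — Pliocene; D — Guadalupian; E — Lopingian; span 262.21 million years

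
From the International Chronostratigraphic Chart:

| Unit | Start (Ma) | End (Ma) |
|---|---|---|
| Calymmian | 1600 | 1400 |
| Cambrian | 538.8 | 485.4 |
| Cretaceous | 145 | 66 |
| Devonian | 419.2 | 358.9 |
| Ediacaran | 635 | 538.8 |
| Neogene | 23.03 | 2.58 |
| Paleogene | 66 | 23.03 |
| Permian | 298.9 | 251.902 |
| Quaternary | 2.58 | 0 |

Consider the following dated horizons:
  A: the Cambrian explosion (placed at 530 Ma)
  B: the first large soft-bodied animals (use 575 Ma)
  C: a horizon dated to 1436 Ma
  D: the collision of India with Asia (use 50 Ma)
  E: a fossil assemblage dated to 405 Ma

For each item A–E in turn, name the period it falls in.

A: 530 Ma lies in 538.8–485.4 Ma, so Cambrian.
B: 575 Ma lies in 635–538.8 Ma, so Ediacaran.
C: 1436 Ma lies in 1600–1400 Ma, so Calymmian.
D: 50 Ma lies in 66–23.03 Ma, so Paleogene.
E: 405 Ma lies in 419.2–358.9 Ma, so Devonian.

A — Cambrian; B — Ediacaran; C — Calymmian; D — Paleogene; E — Devonian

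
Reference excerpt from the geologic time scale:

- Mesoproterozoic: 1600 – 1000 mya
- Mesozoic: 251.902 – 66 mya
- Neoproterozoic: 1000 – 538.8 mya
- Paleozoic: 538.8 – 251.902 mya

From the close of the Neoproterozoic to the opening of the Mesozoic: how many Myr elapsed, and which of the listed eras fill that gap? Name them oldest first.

End of Neoproterozoic = 538.8 Ma; start of Mesozoic = 251.902 Ma.
Gap = 538.8 − 251.902 = 286.898 Myr.
Eras wholly inside 538.8–251.902 Ma: Paleozoic (538.8–251.902).

286.898 million years; Paleozoic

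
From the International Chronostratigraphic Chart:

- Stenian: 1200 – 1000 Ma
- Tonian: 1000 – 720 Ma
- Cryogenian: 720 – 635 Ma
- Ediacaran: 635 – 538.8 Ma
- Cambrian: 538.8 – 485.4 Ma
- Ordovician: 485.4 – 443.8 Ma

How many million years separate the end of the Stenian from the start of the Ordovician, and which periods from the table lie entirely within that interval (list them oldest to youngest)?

514.6 million years; Tonian, Cryogenian, Ediacaran, Cambrian

The Stenian closes at 1000 Ma and the Ordovician opens at 485.4 Ma, so the interval is 1000 − 485.4 = 514.6 Myr.
A period fits inside if it starts at or after 1000 Ma and ends at or before 485.4 Ma; oldest first that gives Tonian, Cryogenian, Ediacaran, Cambrian.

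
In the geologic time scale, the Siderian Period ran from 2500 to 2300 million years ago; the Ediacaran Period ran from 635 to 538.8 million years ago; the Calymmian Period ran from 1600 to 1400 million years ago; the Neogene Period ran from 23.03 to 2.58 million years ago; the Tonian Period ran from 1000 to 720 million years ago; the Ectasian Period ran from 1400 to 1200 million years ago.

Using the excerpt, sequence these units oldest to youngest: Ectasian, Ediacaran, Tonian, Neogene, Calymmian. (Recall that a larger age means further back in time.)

Calymmian, Ectasian, Tonian, Ediacaran, Neogene

The oldest of these is Calymmian (starts 1600 Ma) and the youngest is Neogene (ends 2.58 Ma).
In between, by decreasing start age: Ectasian (1400), Tonian (1000), Ediacaran (635).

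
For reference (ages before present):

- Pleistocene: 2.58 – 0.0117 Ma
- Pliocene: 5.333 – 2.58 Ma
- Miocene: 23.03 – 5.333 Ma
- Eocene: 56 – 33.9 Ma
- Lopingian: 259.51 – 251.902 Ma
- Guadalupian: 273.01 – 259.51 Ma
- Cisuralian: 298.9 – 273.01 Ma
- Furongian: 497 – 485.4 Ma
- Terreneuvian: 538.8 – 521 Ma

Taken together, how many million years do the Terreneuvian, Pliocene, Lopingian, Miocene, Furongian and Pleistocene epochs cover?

Duration is start − end for each: (538.8 − 521) + (5.333 − 2.58) + (259.51 − 251.902) + (23.03 − 5.333) + (497 − 485.4) + (2.58 − 0.0117).
That is 17.8 + 2.753 + 7.608 + 17.697 + 11.6 + 2.5683, which totals 60.0263 million years.

60.0263 million years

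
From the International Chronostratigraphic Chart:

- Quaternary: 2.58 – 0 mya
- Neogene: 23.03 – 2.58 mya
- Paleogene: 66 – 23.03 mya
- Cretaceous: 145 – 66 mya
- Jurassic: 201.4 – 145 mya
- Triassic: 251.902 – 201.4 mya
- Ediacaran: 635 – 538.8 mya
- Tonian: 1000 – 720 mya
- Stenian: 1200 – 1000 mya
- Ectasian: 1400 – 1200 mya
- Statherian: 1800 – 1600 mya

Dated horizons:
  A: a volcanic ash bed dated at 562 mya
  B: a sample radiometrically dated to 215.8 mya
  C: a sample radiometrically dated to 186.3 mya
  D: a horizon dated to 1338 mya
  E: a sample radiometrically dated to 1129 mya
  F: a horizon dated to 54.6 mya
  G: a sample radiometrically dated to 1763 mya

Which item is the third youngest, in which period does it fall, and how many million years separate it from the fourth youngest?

B, in the Triassic; 346.2 million years to A

Sorted youngest-first by Ma: F (54.6), C (186.3), B (215.8), A (562), E (1129), D (1338), G (1763).
The third youngest is B at 215.8 Ma, which lies in 251.902–201.4 Ma: the Triassic.
The fourth youngest is A at 562 Ma; separation = |215.8 − 562| = 346.2 Myr.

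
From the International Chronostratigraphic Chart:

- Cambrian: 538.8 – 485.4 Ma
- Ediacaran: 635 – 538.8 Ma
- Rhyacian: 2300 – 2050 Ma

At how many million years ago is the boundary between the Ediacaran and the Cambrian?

The Ediacaran ends and the Cambrian begins at 538.8 Ma.

538.8 Ma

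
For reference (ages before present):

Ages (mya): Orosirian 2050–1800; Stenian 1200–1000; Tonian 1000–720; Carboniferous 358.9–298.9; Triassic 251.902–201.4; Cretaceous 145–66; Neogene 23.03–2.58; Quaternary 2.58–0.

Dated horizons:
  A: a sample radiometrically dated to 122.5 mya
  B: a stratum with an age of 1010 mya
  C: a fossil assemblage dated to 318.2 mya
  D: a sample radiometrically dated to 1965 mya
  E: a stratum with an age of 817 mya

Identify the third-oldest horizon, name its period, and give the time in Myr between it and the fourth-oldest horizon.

E, in the Tonian; 498.8 million years to C

Larger Ma means older, so oldest first: D 1965 > B 1010 > E 817 > C 318.2 > A 122.5.
Counting 3 along gives E (817 Ma); the excerpt puts that inside the Tonian, 1000–720 Ma.
Next in line is C (318.2 Ma), and 817 − 318.2 = 498.8 Myr.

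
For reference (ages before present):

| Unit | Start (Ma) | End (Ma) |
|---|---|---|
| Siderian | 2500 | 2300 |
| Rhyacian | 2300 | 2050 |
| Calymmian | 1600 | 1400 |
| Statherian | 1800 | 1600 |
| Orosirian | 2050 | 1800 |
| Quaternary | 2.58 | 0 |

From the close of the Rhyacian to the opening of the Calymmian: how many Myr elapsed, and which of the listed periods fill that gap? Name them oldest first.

450 million years; Orosirian, Statherian

The Rhyacian closes at 2050 Ma and the Calymmian opens at 1600 Ma, so the interval is 2050 − 1600 = 450 Myr.
A period fits inside if it starts at or after 2050 Ma and ends at or before 1600 Ma; oldest first that gives Orosirian, Statherian.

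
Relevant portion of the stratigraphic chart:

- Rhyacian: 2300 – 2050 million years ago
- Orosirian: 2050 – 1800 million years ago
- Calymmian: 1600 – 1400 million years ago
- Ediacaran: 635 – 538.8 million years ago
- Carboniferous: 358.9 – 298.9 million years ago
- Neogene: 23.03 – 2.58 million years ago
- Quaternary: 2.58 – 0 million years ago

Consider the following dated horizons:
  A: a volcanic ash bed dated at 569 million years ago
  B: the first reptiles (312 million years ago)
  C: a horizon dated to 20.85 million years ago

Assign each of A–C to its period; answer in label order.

A — Ediacaran; B — Carboniferous; C — Neogene

A: 569 Ma lies in 635–538.8 Ma, so Ediacaran.
B: 312 Ma lies in 358.9–298.9 Ma, so Carboniferous.
C: 20.85 Ma lies in 23.03–2.58 Ma, so Neogene.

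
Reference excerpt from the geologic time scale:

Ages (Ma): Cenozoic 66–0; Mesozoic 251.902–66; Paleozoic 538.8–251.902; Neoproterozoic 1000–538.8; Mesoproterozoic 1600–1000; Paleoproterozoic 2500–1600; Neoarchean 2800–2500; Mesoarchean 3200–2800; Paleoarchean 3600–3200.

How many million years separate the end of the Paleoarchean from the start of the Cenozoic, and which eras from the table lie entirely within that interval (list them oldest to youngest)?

The Paleoarchean closes at 3200 Ma and the Cenozoic opens at 66 Ma, so the interval is 3200 − 66 = 3134 Myr.
An era fits inside if it starts at or after 3200 Ma and ends at or before 66 Ma; oldest first that gives Mesoarchean, Neoarchean, Paleoproterozoic, Mesoproterozoic, Neoproterozoic, Paleozoic, Mesozoic.

3134 million years; Mesoarchean, Neoarchean, Paleoproterozoic, Mesoproterozoic, Neoproterozoic, Paleozoic, Mesozoic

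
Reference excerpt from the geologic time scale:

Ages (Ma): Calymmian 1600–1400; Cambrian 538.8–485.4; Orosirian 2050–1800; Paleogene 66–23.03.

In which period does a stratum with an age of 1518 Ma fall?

Calymmian

1518 Ma lies between 1600 and 1400 Ma, so it falls in the Calymmian.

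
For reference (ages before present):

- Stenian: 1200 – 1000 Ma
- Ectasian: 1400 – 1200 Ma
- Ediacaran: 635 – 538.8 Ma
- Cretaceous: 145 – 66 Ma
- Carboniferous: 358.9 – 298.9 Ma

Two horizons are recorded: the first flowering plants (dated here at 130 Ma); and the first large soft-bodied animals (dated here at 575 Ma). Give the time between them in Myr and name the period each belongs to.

Elapsed time: 575 − 130 = 445 Myr.
130 Ma lies within 145–66 Ma: Cretaceous.
575 Ma lies within 635–538.8 Ma: Ediacaran.

445 million years apart; the first in the Cretaceous, the second in the Ediacaran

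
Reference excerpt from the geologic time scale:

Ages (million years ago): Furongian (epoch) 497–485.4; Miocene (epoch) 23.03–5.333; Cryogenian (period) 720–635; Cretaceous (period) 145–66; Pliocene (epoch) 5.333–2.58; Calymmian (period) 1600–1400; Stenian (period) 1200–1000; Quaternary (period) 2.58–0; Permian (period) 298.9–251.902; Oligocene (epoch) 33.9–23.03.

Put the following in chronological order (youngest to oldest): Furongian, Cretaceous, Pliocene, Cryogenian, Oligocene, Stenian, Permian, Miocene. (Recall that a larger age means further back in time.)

Pliocene, then Miocene, then Oligocene, then Cretaceous, then Permian, then Furongian, then Cryogenian, then Stenian

Sorting by start age (ascending Ma, since larger Ma = older): Pliocene start 5.333, Miocene start 23.03, Oligocene start 33.9, Cretaceous start 145, Permian start 298.9, Furongian start 497, Cryogenian start 720, Stenian start 1200.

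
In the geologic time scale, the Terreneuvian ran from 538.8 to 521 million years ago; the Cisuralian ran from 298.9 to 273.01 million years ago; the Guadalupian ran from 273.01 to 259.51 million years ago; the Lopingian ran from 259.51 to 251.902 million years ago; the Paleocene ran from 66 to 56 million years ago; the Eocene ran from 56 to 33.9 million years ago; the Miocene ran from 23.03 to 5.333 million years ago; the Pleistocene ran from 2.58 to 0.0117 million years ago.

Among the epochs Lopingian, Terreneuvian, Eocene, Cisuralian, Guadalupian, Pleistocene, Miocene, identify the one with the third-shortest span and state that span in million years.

Start − end for each: Lopingian 259.51 − 251.902 = 7.608; Terreneuvian 538.8 − 521 = 17.8; Eocene 56 − 33.9 = 22.1; Cisuralian 298.9 − 273.01 = 25.89; Guadalupian 273.01 − 259.51 = 13.5; Pleistocene 2.58 − 0.0117 = 2.5683; Miocene 23.03 − 5.333 = 17.697.
Ranking these from shortest: Pleistocene < Lopingian < Guadalupian < Miocene < Terreneuvian < Eocene < Cisuralian.
Position 3 in that ranking is Guadalupian, which lasted 13.5 Myr.

Guadalupian, 13.5 million years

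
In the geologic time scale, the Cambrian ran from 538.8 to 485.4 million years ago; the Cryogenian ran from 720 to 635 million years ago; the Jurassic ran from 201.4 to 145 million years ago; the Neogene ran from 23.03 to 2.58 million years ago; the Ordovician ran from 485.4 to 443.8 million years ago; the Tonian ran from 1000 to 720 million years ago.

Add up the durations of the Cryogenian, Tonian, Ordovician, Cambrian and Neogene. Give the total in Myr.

Duration is start − end for each: (720 − 635) + (1000 − 720) + (485.4 − 443.8) + (538.8 − 485.4) + (23.03 − 2.58).
That is 85 + 280 + 41.6 + 53.4 + 20.45, which totals 480.45 million years.

480.45 million years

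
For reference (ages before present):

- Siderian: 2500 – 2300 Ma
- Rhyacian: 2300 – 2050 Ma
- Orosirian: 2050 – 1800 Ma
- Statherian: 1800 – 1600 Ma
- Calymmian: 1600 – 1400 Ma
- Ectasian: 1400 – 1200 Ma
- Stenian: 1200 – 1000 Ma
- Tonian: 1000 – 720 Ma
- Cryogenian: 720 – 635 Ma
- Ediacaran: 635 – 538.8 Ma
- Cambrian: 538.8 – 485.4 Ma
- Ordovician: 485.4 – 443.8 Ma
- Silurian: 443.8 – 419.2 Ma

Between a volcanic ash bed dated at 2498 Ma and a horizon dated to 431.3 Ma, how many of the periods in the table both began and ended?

11

2498 Ma sits inside the Siderian (2500–2300) and 431.3 Ma inside the Silurian (443.8–419.2); neither of those is wholly between the two dates.
The listed periods lying completely between them are Rhyacian, Orosirian, Statherian, Calymmian, Ectasian, Stenian, Tonian, Cryogenian, Ediacaran, Cambrian, Ordovician — 11 in all.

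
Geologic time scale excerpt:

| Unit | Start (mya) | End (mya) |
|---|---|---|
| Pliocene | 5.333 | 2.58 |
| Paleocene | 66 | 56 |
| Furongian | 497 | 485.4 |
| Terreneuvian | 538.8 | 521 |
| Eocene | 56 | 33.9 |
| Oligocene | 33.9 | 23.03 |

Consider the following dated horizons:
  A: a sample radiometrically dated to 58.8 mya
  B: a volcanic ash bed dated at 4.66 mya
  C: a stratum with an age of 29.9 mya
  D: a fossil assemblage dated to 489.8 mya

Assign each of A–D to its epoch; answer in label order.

Match each age against the start–end ranges in the excerpt: A = 58.8 Ma → Paleocene (66–56); B = 4.66 Ma → Pliocene (5.333–2.58); C = 29.9 Ma → Oligocene (33.9–23.03); D = 489.8 Ma → Furongian (497–485.4).

A — Paleocene; B — Pliocene; C — Oligocene; D — Furongian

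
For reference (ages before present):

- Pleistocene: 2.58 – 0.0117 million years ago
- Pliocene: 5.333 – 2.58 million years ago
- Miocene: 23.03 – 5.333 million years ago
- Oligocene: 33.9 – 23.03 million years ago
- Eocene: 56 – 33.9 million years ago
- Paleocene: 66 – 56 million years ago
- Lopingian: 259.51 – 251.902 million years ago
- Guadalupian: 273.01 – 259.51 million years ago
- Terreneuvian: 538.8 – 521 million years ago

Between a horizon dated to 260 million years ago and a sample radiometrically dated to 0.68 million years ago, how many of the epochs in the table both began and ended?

260 Ma sits inside the Guadalupian (273.01–259.51) and 0.68 Ma inside the Pleistocene (2.58–0.0117); neither of those is wholly between the two dates.
The listed epochs lying completely between them are Lopingian, Paleocene, Eocene, Oligocene, Miocene, Pliocene — 6 in all.

6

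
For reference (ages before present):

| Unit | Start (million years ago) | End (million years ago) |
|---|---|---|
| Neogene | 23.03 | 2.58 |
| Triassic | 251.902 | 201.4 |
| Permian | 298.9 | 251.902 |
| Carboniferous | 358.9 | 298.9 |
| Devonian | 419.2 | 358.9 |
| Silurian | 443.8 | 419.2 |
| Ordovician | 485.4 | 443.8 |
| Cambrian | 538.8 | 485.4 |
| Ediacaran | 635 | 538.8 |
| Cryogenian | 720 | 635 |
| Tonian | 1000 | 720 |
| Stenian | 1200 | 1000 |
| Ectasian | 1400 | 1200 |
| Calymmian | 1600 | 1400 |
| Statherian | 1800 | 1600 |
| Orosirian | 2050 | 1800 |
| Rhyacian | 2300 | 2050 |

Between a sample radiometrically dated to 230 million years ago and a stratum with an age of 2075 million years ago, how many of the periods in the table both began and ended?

The older date is 2075 Ma and the younger is 230 Ma.
Periods with start < 2075 and end > 230 Ma: Orosirian (2050–1800), Statherian (1800–1600), Calymmian (1600–1400), Ectasian (1400–1200), Stenian (1200–1000), Tonian (1000–720), Cryogenian (720–635), Ediacaran (635–538.8), Cambrian (538.8–485.4), Ordovician (485.4–443.8), Silurian (443.8–419.2), Devonian (419.2–358.9), Carboniferous (358.9–298.9), Permian (298.9–251.902).
That is 14 complete periods.

14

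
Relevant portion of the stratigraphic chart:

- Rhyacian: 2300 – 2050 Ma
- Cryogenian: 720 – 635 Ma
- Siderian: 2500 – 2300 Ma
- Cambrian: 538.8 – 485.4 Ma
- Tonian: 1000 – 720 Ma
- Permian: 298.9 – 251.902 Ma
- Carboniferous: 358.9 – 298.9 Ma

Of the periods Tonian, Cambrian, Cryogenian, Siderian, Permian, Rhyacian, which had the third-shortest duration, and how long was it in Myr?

Cryogenian, 85 million years

Durations: Tonian 280; Cambrian 53.4; Cryogenian 85; Siderian 200; Permian 46.998; Rhyacian 250 Myr.
Sorted shortest-first: Permian (46.998), Cambrian (53.4), Cryogenian (85), Siderian (200), Rhyacian (250), Tonian (280).
The third shortest is Cryogenian at 85 Myr.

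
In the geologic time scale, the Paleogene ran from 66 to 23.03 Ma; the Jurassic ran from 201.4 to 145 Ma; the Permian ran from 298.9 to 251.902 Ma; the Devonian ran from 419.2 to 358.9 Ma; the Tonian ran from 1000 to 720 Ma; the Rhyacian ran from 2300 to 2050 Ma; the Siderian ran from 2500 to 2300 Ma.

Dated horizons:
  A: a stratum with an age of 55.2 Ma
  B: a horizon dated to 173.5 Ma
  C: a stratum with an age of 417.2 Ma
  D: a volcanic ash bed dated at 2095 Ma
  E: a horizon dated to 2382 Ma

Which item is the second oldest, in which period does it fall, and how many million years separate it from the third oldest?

Sorted oldest-first by Ma: E (2382), D (2095), C (417.2), B (173.5), A (55.2).
The second oldest is D at 2095 Ma, which lies in 2300–2050 Ma: the Rhyacian.
The third oldest is C at 417.2 Ma; separation = |2095 − 417.2| = 1677.8 Myr.

D, in the Rhyacian; 1677.8 million years to C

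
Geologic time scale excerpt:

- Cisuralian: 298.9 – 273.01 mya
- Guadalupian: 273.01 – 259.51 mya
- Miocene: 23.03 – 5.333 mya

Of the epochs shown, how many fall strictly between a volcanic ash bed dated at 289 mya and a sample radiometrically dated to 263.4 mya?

0

Checking each listed span, none has both start < 289 Ma and end > 263.4 Ma — every epoch straddles one of the two dates or lies outside them — so the count is 0.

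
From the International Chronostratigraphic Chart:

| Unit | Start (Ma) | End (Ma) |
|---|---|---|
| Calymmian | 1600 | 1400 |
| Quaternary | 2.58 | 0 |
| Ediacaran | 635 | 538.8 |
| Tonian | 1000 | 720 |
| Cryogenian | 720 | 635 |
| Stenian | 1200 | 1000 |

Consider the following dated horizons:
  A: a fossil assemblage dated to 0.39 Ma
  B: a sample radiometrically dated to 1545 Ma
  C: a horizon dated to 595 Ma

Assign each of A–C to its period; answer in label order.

Match each age against the start–end ranges in the excerpt: A = 0.39 Ma → Quaternary (2.58–0); B = 1545 Ma → Calymmian (1600–1400); C = 595 Ma → Ediacaran (635–538.8).

A — Quaternary; B — Calymmian; C — Ediacaran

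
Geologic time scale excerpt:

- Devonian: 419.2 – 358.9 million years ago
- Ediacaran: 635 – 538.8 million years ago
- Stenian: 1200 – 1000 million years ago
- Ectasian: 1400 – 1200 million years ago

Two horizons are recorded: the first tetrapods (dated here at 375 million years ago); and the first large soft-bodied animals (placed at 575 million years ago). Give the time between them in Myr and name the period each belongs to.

200 million years apart; the first in the Devonian, the second in the Ediacaran

Elapsed time: 575 − 375 = 200 Myr.
375 Ma lies within 419.2–358.9 Ma: Devonian.
575 Ma lies within 635–538.8 Ma: Ediacaran.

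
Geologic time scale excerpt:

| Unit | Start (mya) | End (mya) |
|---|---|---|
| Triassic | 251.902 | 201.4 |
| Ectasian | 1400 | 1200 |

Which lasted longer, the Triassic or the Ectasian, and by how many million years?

Triassic: 251.902 − 201.4 = 50.502 Myr.
Ectasian: 1400 − 1200 = 200 Myr.
Difference: 200 − 50.502 = 149.498 Myr, so the Ectasian was longer.

Ectasian, by 149.498 million years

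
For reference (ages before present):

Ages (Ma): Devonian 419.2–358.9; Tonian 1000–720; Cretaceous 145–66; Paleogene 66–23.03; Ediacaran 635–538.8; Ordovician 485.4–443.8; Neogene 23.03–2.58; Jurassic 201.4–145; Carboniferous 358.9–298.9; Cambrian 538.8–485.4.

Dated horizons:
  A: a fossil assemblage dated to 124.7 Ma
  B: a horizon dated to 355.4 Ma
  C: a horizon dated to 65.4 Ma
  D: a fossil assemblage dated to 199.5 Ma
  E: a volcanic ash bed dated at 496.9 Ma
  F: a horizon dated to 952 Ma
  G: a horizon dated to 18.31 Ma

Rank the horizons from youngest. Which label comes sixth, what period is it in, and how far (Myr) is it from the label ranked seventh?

E, in the Cambrian; 455.1 million years to F

Sorted youngest-first by Ma: G (18.31), C (65.4), A (124.7), D (199.5), B (355.4), E (496.9), F (952).
The sixth youngest is E at 496.9 Ma, which lies in 538.8–485.4 Ma: the Cambrian.
The seventh youngest is F at 952 Ma; separation = |496.9 − 952| = 455.1 Myr.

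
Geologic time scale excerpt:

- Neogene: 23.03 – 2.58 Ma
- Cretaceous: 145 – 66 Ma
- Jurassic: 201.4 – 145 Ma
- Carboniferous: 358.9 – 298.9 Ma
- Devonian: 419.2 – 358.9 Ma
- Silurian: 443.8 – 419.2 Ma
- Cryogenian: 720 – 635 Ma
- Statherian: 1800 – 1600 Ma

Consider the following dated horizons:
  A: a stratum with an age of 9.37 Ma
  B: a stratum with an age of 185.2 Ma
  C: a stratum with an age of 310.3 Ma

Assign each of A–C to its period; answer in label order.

A — Neogene; B — Jurassic; C — Carboniferous

Match each age against the start–end ranges in the excerpt: A = 9.37 Ma → Neogene (23.03–2.58); B = 185.2 Ma → Jurassic (201.4–145); C = 310.3 Ma → Carboniferous (358.9–298.9).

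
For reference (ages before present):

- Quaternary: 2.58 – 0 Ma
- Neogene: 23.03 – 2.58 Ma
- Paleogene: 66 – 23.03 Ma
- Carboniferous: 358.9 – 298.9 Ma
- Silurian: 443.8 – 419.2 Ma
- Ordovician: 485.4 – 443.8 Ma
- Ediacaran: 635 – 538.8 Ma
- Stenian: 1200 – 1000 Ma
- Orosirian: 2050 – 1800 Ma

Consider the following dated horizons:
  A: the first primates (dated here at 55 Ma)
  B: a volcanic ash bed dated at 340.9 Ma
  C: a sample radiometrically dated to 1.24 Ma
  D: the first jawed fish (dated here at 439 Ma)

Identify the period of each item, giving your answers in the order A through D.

Match each age against the start–end ranges in the excerpt: A = 55 Ma → Paleogene (66–23.03); B = 340.9 Ma → Carboniferous (358.9–298.9); C = 1.24 Ma → Quaternary (2.58–0); D = 439 Ma → Silurian (443.8–419.2).

A — Paleogene; B — Carboniferous; C — Quaternary; D — Silurian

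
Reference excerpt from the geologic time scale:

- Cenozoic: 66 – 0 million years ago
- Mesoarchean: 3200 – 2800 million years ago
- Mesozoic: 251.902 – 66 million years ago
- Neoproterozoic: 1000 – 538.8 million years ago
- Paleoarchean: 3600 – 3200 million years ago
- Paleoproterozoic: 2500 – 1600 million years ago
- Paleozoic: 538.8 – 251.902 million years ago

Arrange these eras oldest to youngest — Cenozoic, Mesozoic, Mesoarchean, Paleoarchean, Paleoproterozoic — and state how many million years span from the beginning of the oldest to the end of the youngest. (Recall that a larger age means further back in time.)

Paleoarchean, Mesoarchean, Paleoproterozoic, Mesozoic, Cenozoic; total span 3600 Myr

Start ages (Ma): Paleoarchean 3600, Mesoarchean 3200, Paleoproterozoic 2500, Mesozoic 251.902, Cenozoic 66.
Ordered oldest to youngest: Paleoarchean, Mesoarchean, Paleoproterozoic, Mesozoic, Cenozoic.
Span = 3600 − 0 = 3600 Myr.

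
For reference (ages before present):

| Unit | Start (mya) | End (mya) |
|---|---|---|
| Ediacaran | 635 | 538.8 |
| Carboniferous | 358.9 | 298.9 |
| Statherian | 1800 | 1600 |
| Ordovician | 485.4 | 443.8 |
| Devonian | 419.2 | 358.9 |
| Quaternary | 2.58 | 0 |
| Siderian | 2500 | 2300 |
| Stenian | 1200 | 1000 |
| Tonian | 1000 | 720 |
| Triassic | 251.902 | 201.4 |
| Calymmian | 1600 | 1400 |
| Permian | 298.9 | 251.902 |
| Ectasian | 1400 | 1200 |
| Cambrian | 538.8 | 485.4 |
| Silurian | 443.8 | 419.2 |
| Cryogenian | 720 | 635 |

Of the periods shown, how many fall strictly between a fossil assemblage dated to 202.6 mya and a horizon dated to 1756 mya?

12

1756 Ma sits inside the Statherian (1800–1600) and 202.6 Ma inside the Triassic (251.902–201.4); neither of those is wholly between the two dates.
The listed periods lying completely between them are Calymmian, Ectasian, Stenian, Tonian, Cryogenian, Ediacaran, Cambrian, Ordovician, Silurian, Devonian, Carboniferous, Permian — 12 in all.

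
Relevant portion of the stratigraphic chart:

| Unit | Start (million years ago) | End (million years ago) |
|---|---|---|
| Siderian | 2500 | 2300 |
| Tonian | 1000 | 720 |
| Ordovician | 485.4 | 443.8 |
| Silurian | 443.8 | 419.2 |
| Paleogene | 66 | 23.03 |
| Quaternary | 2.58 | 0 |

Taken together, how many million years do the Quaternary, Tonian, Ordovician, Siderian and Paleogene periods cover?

567.15 million years

Duration is start − end for each: (2.58 − 0) + (1000 − 720) + (485.4 − 443.8) + (2500 − 2300) + (66 − 23.03).
That is 2.58 + 280 + 41.6 + 200 + 42.97, which totals 567.15 million years.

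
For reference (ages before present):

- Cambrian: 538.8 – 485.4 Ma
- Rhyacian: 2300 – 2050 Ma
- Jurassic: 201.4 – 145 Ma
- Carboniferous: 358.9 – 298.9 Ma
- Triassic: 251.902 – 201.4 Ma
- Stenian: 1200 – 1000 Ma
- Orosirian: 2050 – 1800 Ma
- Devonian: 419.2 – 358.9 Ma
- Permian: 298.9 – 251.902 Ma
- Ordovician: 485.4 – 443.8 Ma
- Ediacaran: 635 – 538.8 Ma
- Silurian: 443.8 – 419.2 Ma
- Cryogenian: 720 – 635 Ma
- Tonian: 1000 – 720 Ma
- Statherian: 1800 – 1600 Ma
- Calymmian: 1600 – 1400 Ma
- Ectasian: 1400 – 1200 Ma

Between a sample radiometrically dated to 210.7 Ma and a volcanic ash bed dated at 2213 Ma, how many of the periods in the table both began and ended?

The older date is 2213 Ma and the younger is 210.7 Ma.
Periods with start < 2213 and end > 210.7 Ma: Orosirian (2050–1800), Statherian (1800–1600), Calymmian (1600–1400), Ectasian (1400–1200), Stenian (1200–1000), Tonian (1000–720), Cryogenian (720–635), Ediacaran (635–538.8), Cambrian (538.8–485.4), Ordovician (485.4–443.8), Silurian (443.8–419.2), Devonian (419.2–358.9), Carboniferous (358.9–298.9), Permian (298.9–251.902).
That is 14 complete periods.

14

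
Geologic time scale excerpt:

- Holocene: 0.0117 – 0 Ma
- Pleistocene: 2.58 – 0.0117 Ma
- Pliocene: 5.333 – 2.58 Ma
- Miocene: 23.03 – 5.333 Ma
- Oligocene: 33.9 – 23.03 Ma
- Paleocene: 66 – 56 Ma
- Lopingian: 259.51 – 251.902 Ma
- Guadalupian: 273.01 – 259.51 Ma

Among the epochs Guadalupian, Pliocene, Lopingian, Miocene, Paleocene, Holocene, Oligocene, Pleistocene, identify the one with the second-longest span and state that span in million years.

Guadalupian, 13.5 million years

Start − end for each: Guadalupian 273.01 − 259.51 = 13.5; Pliocene 5.333 − 2.58 = 2.753; Lopingian 259.51 − 251.902 = 7.608; Miocene 23.03 − 5.333 = 17.697; Paleocene 66 − 56 = 10; Holocene 0.0117 − 0 = 0.0117; Oligocene 33.9 − 23.03 = 10.87; Pleistocene 2.58 − 0.0117 = 2.5683.
Ranking these from longest: Miocene > Guadalupian > Oligocene > Paleocene > Lopingian > Pliocene > Pleistocene > Holocene.
Position 2 in that ranking is Guadalupian, which lasted 13.5 Myr.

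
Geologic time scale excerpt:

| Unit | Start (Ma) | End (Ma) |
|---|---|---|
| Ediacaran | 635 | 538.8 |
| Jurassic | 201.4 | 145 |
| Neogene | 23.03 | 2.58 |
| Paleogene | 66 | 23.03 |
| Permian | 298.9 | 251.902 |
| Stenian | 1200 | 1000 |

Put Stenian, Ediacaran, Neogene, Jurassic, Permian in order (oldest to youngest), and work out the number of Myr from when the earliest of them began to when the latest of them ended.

From the excerpt: Stenian 1200–1000; Ediacaran 635–538.8; Neogene 23.03–2.58; Jurassic 201.4–145; Permian 298.9–251.902 (Ma).
Larger Ma is earlier, so the oldest is Stenian and the youngest is Neogene; oldest to youngest: Stenian, Ediacaran, Permian, Jurassic, Neogene.
Oldest start 1200 minus youngest end 2.58 gives 1197.42 Myr overall.

Stenian → Ediacaran → Permian → Jurassic → Neogene; total span 1197.42 Myr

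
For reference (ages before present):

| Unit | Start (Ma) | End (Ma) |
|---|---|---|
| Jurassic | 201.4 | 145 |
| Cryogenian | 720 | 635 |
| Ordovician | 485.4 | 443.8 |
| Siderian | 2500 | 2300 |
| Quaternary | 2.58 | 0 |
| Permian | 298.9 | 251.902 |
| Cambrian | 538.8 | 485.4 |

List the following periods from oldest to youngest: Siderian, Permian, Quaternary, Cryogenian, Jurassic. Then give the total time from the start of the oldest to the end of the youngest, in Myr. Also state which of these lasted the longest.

Siderian → Cryogenian → Permian → Jurassic → Quaternary; total span 2500 Myr; longest is Siderian

Start ages (Ma): Siderian 2500, Cryogenian 720, Permian 298.9, Jurassic 201.4, Quaternary 2.58.
Ordered oldest to youngest: Siderian, Cryogenian, Permian, Jurassic, Quaternary.
Span = 2500 − 0 = 2500 Myr.
Durations: Siderian 200, Jurassic 56.4, Quaternary 2.58, Cryogenian 85, Permian 46.998 → longest is Siderian (200 Myr).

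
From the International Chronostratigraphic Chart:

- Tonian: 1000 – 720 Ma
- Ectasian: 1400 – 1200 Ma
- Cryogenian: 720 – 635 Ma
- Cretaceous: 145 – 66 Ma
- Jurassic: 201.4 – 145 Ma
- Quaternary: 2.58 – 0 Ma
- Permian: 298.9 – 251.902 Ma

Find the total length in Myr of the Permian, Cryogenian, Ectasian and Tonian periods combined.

Each duration: Permian = 46.998; Cryogenian = 85; Ectasian = 200; Tonian = 280.
Sum: 46.998 + 85 + 200 + 280 = 611.998 Myr.

611.998 million years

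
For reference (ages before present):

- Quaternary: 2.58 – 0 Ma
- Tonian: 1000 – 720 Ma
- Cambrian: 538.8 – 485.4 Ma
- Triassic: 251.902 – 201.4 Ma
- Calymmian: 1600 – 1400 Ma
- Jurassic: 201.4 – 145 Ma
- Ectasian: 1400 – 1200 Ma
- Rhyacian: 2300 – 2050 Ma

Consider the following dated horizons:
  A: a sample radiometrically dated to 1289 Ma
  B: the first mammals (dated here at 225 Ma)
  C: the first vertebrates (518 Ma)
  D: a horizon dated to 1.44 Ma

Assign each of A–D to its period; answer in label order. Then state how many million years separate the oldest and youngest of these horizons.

A — Ectasian; B — Triassic; C — Cambrian; D — Quaternary; span 1287.56 million years

Match each age against the start–end ranges in the excerpt: A = 1289 Ma → Ectasian (1400–1200); B = 225 Ma → Triassic (251.902–201.4); C = 518 Ma → Cambrian (538.8–485.4); D = 1.44 Ma → Quaternary (2.58–0).
The largest age is 1289 Ma and the smallest is 1.44 Ma; their difference is 1287.56 Myr.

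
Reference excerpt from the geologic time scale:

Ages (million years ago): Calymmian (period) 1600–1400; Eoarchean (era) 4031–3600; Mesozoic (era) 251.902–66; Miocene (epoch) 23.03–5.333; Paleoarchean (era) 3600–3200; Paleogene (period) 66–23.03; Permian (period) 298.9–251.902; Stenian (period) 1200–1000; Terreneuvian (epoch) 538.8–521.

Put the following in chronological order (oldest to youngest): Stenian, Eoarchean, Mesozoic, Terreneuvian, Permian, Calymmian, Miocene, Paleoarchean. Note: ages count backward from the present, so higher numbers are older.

Eoarchean, Paleoarchean, Calymmian, Stenian, Terreneuvian, Permian, Mesozoic, Miocene

The oldest of these is Eoarchean (starts 4031 Ma) and the youngest is Miocene (ends 5.333 Ma).
In between, by decreasing start age: Paleoarchean (3600), Calymmian (1600), Stenian (1200), Terreneuvian (538.8), Permian (298.9), Mesozoic (251.902).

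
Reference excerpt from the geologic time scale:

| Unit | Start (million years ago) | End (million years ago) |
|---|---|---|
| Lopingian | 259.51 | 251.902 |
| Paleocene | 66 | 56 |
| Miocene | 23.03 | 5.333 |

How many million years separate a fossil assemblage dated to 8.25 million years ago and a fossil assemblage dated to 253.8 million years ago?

253.8 − 8.25 = 245.55 million years.

245.55 million years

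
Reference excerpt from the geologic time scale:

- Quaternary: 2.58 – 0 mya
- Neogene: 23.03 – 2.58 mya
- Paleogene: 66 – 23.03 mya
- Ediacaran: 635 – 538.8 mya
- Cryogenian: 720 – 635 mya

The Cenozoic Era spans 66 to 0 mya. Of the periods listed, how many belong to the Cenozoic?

3

Periods inside 66–0 Ma: Paleogene, Neogene, Quaternary — 3 in total.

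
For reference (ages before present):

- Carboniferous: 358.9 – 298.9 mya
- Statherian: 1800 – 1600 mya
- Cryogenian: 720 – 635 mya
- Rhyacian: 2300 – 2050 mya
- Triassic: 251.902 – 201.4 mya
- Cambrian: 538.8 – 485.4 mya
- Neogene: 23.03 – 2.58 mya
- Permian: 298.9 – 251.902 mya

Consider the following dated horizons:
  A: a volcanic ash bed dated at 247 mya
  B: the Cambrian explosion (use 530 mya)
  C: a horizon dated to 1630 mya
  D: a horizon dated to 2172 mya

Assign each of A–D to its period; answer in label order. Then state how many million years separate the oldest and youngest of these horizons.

Match each age against the start–end ranges in the excerpt: A = 247 Ma → Triassic (251.902–201.4); B = 530 Ma → Cambrian (538.8–485.4); C = 1630 Ma → Statherian (1800–1600); D = 2172 Ma → Rhyacian (2300–2050).
The largest age is 2172 Ma and the smallest is 247 Ma; their difference is 1925 Myr.

A — Triassic; B — Cambrian; C — Statherian; D — Rhyacian; span 1925 million years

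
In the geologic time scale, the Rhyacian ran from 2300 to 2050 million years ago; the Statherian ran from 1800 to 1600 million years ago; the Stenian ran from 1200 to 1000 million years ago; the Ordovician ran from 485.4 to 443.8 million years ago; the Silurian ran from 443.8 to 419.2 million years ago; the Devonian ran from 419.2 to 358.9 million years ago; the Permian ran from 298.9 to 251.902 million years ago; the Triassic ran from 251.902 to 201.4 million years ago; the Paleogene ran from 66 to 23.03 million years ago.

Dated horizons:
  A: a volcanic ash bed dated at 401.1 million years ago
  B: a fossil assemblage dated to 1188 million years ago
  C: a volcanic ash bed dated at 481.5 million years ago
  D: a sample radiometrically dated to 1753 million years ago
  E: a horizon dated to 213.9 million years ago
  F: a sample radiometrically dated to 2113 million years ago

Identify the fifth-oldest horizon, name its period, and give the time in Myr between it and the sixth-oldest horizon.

Larger Ma means older, so oldest first: F 2113 > D 1753 > B 1188 > C 481.5 > A 401.1 > E 213.9.
Counting 5 along gives A (401.1 Ma); the excerpt puts that inside the Devonian, 419.2–358.9 Ma.
Next in line is E (213.9 Ma), and 401.1 − 213.9 = 187.2 Myr.

A, in the Devonian; 187.2 million years to E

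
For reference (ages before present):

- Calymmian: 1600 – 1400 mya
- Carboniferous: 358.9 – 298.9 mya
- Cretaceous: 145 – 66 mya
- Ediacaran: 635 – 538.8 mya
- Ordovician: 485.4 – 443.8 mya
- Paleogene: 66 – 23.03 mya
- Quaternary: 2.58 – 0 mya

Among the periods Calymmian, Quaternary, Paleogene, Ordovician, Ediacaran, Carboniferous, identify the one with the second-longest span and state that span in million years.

Start − end for each: Calymmian 1600 − 1400 = 200; Quaternary 2.58 − 0 = 2.58; Paleogene 66 − 23.03 = 42.97; Ordovician 485.4 − 443.8 = 41.6; Ediacaran 635 − 538.8 = 96.2; Carboniferous 358.9 − 298.9 = 60.
Ranking these from longest: Calymmian > Ediacaran > Carboniferous > Paleogene > Ordovician > Quaternary.
Position 2 in that ranking is Ediacaran, which lasted 96.2 Myr.

Ediacaran, 96.2 million years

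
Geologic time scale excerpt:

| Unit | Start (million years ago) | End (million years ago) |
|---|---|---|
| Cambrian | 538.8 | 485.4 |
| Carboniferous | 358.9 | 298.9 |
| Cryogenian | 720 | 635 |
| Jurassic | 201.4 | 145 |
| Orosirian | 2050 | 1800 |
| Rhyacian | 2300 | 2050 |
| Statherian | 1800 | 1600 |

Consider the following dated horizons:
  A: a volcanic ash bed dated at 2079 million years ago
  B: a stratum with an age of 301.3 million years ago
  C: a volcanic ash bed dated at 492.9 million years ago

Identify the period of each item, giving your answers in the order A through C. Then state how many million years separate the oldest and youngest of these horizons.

A: 2079 Ma lies in 2300–2050 Ma, so Rhyacian.
B: 301.3 Ma lies in 358.9–298.9 Ma, so Carboniferous.
C: 492.9 Ma lies in 538.8–485.4 Ma, so Cambrian.
Oldest = 2079 Ma, youngest = 301.3 Ma → span 1777.7 Myr.

A — Rhyacian; B — Carboniferous; C — Cambrian; span 1777.7 million years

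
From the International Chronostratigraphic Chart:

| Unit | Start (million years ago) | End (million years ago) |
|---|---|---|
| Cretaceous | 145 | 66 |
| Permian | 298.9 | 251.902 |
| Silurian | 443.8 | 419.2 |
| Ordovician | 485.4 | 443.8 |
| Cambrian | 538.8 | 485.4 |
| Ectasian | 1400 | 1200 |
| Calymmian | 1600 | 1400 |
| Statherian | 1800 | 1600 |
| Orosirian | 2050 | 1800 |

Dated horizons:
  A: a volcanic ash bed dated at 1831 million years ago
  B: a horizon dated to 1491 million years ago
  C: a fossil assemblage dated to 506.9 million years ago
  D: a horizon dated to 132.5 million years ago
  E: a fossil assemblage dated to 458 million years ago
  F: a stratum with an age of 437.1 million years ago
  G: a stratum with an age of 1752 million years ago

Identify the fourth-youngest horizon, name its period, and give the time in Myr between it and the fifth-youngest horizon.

C, in the Cambrian; 984.1 million years to B

Smaller Ma means younger, so youngest first: D 132.5 < F 437.1 < E 458 < C 506.9 < B 1491 < G 1752 < A 1831.
Counting 4 along gives C (506.9 Ma); the excerpt puts that inside the Cambrian, 538.8–485.4 Ma.
Next in line is B (1491 Ma), and 1491 − 506.9 = 984.1 Myr.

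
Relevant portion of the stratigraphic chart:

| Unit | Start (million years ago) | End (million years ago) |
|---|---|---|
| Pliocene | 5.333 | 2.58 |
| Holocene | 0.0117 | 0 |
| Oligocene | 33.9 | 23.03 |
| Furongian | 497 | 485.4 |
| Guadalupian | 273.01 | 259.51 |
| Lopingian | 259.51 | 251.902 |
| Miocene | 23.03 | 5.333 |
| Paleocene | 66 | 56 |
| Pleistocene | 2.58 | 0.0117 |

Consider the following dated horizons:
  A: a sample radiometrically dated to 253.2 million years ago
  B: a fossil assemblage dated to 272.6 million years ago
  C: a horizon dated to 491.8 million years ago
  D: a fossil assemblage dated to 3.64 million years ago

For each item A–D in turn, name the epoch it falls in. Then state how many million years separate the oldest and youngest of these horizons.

Match each age against the start–end ranges in the excerpt: A = 253.2 Ma → Lopingian (259.51–251.902); B = 272.6 Ma → Guadalupian (273.01–259.51); C = 491.8 Ma → Furongian (497–485.4); D = 3.64 Ma → Pliocene (5.333–2.58).
The largest age is 491.8 Ma and the smallest is 3.64 Ma; their difference is 488.16 Myr.

A — Lopingian; B — Guadalupian; C — Furongian; D — Pliocene; span 488.16 million years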